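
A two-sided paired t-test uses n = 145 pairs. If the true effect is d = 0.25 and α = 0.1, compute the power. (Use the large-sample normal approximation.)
Power ≈ 0.91

Power calculation (paired t-test, normal approximation):
z_β = d · √n - z_{α/2}
z_β = 0.25 · √145 - 1.645
z_β = 0.25 · 12.042 - 1.645
z_β = 1.366

Power = Φ(z_β) = Φ(1.366) ≈ 0.914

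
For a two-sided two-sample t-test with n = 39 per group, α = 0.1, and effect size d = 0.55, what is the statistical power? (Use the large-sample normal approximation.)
Power ≈ 0.78

Power calculation (two-sample t-test, normal approximation):
z_β = d · √(n/2) - z_{α/2}
z_β = 0.55 · √(39/2) - 1.645
z_β = 0.55 · 4.416 - 1.645
z_β = 0.784

Power = Φ(z_β) = Φ(0.784) ≈ 0.783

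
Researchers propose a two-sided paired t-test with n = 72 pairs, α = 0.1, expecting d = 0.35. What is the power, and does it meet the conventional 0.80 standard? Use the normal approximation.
Power ≈ 0.91; the study is adequately powered (power ≥ 0.80)

Power calculation (paired t-test, normal approximation):
z_β = d · √n - z_{α/2}
z_β = 0.35 · √72 - 1.645
z_β = 0.35 · 8.485 - 1.645
z_β = 1.325

Power = Φ(z_β) = Φ(1.325) ≈ 0.907

Effect size d = 0.35 is small by Cohen's convention (0.2/0.5/0.8).

Threshold: power ≥ 0.80 is conventionally adequate.
Power ≈ 0.91 → the study is adequately powered (power ≥ 0.80).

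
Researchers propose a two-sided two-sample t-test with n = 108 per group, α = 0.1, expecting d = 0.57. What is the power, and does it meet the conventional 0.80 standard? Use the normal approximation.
Power ≈ 0.99; the study is adequately powered (power ≥ 0.80)

Power calculation (two-sample t-test, normal approximation):
z_β = d · √(n/2) - z_{α/2}
z_β = 0.57 · √(108/2) - 1.645
z_β = 0.57 · 7.348 - 1.645
z_β = 2.544

Power = Φ(z_β) = Φ(2.544) ≈ 0.995

Effect size d = 0.57 is medium by Cohen's convention (0.2/0.5/0.8).

Threshold: power ≥ 0.80 is conventionally adequate.
Power ≈ 0.99 → the study is adequately powered (power ≥ 0.80).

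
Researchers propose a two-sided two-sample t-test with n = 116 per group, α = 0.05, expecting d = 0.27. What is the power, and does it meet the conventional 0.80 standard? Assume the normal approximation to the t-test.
Power ≈ 0.54; the study is underpowered (power < 0.80)

Power calculation (two-sample t-test, normal approximation):
z_β = d · √(n/2) - z_{α/2}
z_β = 0.27 · √(116/2) - 1.960
z_β = 0.27 · 7.616 - 1.960
z_β = 0.096

Power = Φ(z_β) = Φ(0.096) ≈ 0.538

Effect size d = 0.27 is small by Cohen's convention (0.2/0.5/0.8).

Threshold: power ≥ 0.80 is conventionally adequate.
Power ≈ 0.54 → the study is underpowered (power < 0.80).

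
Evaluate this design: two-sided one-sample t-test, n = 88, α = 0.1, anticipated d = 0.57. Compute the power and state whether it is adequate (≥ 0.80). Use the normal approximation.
Power ≈ 1.00; the study is adequately powered (power ≥ 0.80)

Power calculation (one-sample t-test, normal approximation):
z_β = d · √n - z_{α/2}
z_β = 0.57 · √88 - 1.645
z_β = 0.57 · 9.381 - 1.645
z_β = 3.702

Power = Φ(z_β) = Φ(3.702) ≈ 1.000

Effect size d = 0.57 is medium by Cohen's convention (0.2/0.5/0.8).

Threshold: power ≥ 0.80 is conventionally adequate.
Power ≈ 1.00 → the study is adequately powered (power ≥ 0.80).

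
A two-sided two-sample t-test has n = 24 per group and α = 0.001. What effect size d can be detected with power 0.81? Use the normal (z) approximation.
d ≈ 1.20

Minimum detectable effect (two-sample t-test, normal approximation):
d = (z_{α/2} + z_β) / √(n/2)
d = (3.291 + 0.878) / √(24/2)
d = 4.168 / 3.464
d ≈ 1.20

By Cohen's convention (0.2 small / 0.5 medium / 0.8 large): large effect.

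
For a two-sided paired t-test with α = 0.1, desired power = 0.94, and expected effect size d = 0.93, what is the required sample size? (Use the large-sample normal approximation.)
n = 12 pairs

Sample size formula (paired t-test, normal approximation):
n = ((z_{α/2} + z_β) / d)²

z_{α/2} = 1.645 (for α = 0.1, two-sided)
z_β = 1.555 (for power = 0.94)
d = 0.93

n = ((1.645 + 1.555) / 0.93)²
n = (3.441)²
n ≈ 11.84
Round up to the next whole number: n = 12 pairs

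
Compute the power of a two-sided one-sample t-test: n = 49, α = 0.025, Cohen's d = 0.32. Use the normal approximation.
Power ≈ 0.50

Power calculation (one-sample t-test, normal approximation):
z_β = d · √n - z_{α/2}
z_β = 0.32 · √49 - 2.241
z_β = 0.32 · 7.000 - 2.241
z_β = -0.001

Power = Φ(z_β) = Φ(-0.001) ≈ 0.499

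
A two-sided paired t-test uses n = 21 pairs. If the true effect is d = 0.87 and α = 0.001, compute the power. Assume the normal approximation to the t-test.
Power ≈ 0.76

Power calculation (paired t-test, normal approximation):
z_β = d · √n - z_{α/2}
z_β = 0.87 · √21 - 3.291
z_β = 0.87 · 4.583 - 3.291
z_β = 0.696

Power = Φ(z_β) = Φ(0.696) ≈ 0.757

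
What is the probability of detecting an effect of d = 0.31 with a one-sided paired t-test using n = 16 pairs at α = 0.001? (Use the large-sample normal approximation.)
Power ≈ 0.03

Power calculation (paired t-test, normal approximation):
z_β = d · √n - z_α
z_β = 0.31 · √16 - 3.090
z_β = 0.31 · 4.000 - 3.090
z_β = -1.850

Power = Φ(z_β) = Φ(-1.850) ≈ 0.032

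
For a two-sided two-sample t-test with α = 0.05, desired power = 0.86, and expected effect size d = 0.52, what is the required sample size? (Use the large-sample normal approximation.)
n = 69 per group

Sample size formula (two-sample t-test, normal approximation):
n = 2 · ((z_{α/2} + z_β) / d)²

z_{α/2} = 1.960 (for α = 0.05, two-sided)
z_β = 1.080 (for power = 0.86)
d = 0.52

n = 2 · ((1.960 + 1.080) / 0.52)²
n = 2 · (5.846)²
n ≈ 68.35
Round up to the next whole number: n = 69 per group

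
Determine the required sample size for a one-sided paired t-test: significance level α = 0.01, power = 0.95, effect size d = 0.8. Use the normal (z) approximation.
n = 25 pairs

Sample size formula (paired t-test, normal approximation):
n = ((z_α + z_β) / d)²

z_α = 2.326 (for α = 0.01, one-sided)
z_β = 1.645 (for power = 0.95)
d = 0.8

n = ((2.326 + 1.645) / 0.8)²
n = (4.964)²
n ≈ 24.64
Round up to the next whole number: n = 25 pairs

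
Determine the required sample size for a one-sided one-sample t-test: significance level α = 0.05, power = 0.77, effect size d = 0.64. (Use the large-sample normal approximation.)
n = 14

Sample size formula (one-sample t-test, normal approximation):
n = ((z_α + z_β) / d)²

z_α = 1.645 (for α = 0.05, one-sided)
z_β = 0.739 (for power = 0.77)
d = 0.64

n = ((1.645 + 0.739) / 0.64)²
n = (3.725)²
n ≈ 13.88
Round up to the next whole number: n = 14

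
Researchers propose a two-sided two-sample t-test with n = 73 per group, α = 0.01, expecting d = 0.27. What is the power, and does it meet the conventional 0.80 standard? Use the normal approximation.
Power ≈ 0.17; the study is underpowered (power < 0.80)

Power calculation (two-sample t-test, normal approximation):
z_β = d · √(n/2) - z_{α/2}
z_β = 0.27 · √(73/2) - 2.576
z_β = 0.27 · 6.042 - 2.576
z_β = -0.945

Power = Φ(z_β) = Φ(-0.945) ≈ 0.172

Effect size d = 0.27 is small by Cohen's convention (0.2/0.5/0.8).

Threshold: power ≥ 0.80 is conventionally adequate.
Power ≈ 0.17 → the study is underpowered (power < 0.80).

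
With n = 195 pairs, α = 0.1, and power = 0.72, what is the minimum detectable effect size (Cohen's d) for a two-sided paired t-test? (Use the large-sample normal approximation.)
d ≈ 0.16

Minimum detectable effect (paired t-test, normal approximation):
d = (z_{α/2} + z_β) / √n
d = (1.645 + 0.583) / √195
d = 2.228 / 13.964
d ≈ 0.16

By Cohen's convention (0.2 small / 0.5 medium / 0.8 large): very small effect.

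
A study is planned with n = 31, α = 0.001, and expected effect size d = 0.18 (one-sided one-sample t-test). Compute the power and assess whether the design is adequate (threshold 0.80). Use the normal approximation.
Power ≈ 0.02; the study is underpowered (power < 0.80)

Power calculation (one-sample t-test, normal approximation):
z_β = d · √n - z_α
z_β = 0.18 · √31 - 3.090
z_β = 0.18 · 5.568 - 3.090
z_β = -2.088

Power = Φ(z_β) = Φ(-2.088) ≈ 0.018

Effect size d = 0.18 is very small by Cohen's convention (0.2/0.5/0.8).

Threshold: power ≥ 0.80 is conventionally adequate.
Power ≈ 0.02 → the study is underpowered (power < 0.80).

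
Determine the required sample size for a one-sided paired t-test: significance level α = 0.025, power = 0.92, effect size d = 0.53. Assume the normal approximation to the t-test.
n = 41 pairs

Sample size formula (paired t-test, normal approximation):
n = ((z_α + z_β) / d)²

z_α = 1.960 (for α = 0.025, one-sided)
z_β = 1.405 (for power = 0.92)
d = 0.53

n = ((1.960 + 1.405) / 0.53)²
n = (6.349)²
n ≈ 40.31
Round up to the next whole number: n = 41 pairs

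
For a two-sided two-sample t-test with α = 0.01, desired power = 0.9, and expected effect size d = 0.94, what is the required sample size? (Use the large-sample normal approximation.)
n = 34 per group

Sample size formula (two-sample t-test, normal approximation):
n = 2 · ((z_{α/2} + z_β) / d)²

z_{α/2} = 2.576 (for α = 0.01, two-sided)
z_β = 1.282 (for power = 0.9)
d = 0.94

n = 2 · ((2.576 + 1.282) / 0.94)²
n = 2 · (4.104)²
n ≈ 33.69
Round up to the next whole number: n = 34 per group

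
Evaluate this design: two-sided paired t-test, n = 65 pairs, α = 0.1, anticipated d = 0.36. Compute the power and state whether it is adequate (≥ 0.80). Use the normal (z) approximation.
Power ≈ 0.90; the study is adequately powered (power ≥ 0.80)

Power calculation (paired t-test, normal approximation):
z_β = d · √n - z_{α/2}
z_β = 0.36 · √65 - 1.645
z_β = 0.36 · 8.062 - 1.645
z_β = 1.258

Power = Φ(z_β) = Φ(1.258) ≈ 0.896

Effect size d = 0.36 is small by Cohen's convention (0.2/0.5/0.8).

Threshold: power ≥ 0.80 is conventionally adequate.
Power ≈ 0.90 → the study is adequately powered (power ≥ 0.80).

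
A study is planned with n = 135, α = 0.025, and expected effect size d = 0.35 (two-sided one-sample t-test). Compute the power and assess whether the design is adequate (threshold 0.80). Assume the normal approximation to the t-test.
Power ≈ 0.97; the study is adequately powered (power ≥ 0.80)

Power calculation (one-sample t-test, normal approximation):
z_β = d · √n - z_{α/2}
z_β = 0.35 · √135 - 2.241
z_β = 0.35 · 11.619 - 2.241
z_β = 1.825

Power = Φ(z_β) = Φ(1.825) ≈ 0.966

Effect size d = 0.35 is small by Cohen's convention (0.2/0.5/0.8).

Threshold: power ≥ 0.80 is conventionally adequate.
Power ≈ 0.97 → the study is adequately powered (power ≥ 0.80).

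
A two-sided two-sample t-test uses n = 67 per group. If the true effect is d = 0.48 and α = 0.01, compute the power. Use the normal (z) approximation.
Power ≈ 0.58

Power calculation (two-sample t-test, normal approximation):
z_β = d · √(n/2) - z_{α/2}
z_β = 0.48 · √(67/2) - 2.576
z_β = 0.48 · 5.788 - 2.576
z_β = 0.202

Power = Φ(z_β) = Φ(0.202) ≈ 0.580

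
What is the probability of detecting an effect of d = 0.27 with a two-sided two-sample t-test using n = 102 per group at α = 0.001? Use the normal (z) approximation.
Power ≈ 0.09

Power calculation (two-sample t-test, normal approximation):
z_β = d · √(n/2) - z_{α/2}
z_β = 0.27 · √(102/2) - 3.291
z_β = 0.27 · 7.141 - 3.291
z_β = -1.362

Power = Φ(z_β) = Φ(-1.362) ≈ 0.087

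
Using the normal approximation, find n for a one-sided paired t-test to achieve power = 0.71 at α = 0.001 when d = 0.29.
n = 158 pairs

Sample size formula (paired t-test, normal approximation):
n = ((z_α + z_β) / d)²

z_α = 3.090 (for α = 0.001, one-sided)
z_β = 0.553 (for power = 0.71)
d = 0.29

n = ((3.090 + 0.553) / 0.29)²
n = (12.562)²
n ≈ 157.80
Round up to the next whole number: n = 158 pairs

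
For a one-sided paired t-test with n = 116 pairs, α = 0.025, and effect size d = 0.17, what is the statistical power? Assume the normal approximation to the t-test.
Power ≈ 0.45

Power calculation (paired t-test, normal approximation):
z_β = d · √n - z_α
z_β = 0.17 · √116 - 1.960
z_β = 0.17 · 10.770 - 1.960
z_β = -0.129

Power = Φ(z_β) = Φ(-0.129) ≈ 0.449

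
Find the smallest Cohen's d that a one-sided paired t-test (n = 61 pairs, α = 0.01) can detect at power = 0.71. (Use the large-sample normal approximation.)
d ≈ 0.37

Minimum detectable effect (paired t-test, normal approximation):
d = (z_α + z_β) / √n
d = (2.326 + 0.553) / √61
d = 2.880 / 7.810
d ≈ 0.37

By Cohen's convention (0.2 small / 0.5 medium / 0.8 large): small effect.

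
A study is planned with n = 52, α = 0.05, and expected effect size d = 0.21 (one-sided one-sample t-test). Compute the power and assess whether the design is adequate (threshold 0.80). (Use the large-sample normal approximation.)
Power ≈ 0.45; the study is underpowered (power < 0.80)

Power calculation (one-sample t-test, normal approximation):
z_β = d · √n - z_α
z_β = 0.21 · √52 - 1.645
z_β = 0.21 · 7.211 - 1.645
z_β = -0.131

Power = Φ(z_β) = Φ(-0.131) ≈ 0.448

Effect size d = 0.21 is small by Cohen's convention (0.2/0.5/0.8).

Threshold: power ≥ 0.80 is conventionally adequate.
Power ≈ 0.45 → the study is underpowered (power < 0.80).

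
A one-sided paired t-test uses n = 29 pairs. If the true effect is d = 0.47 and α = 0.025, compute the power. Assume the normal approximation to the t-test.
Power ≈ 0.72

Power calculation (paired t-test, normal approximation):
z_β = d · √n - z_α
z_β = 0.47 · √29 - 1.960
z_β = 0.47 · 5.385 - 1.960
z_β = 0.571

Power = Φ(z_β) = Φ(0.571) ≈ 0.716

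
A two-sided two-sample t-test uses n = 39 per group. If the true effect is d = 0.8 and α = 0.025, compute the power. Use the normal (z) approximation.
Power ≈ 0.90

Power calculation (two-sample t-test, normal approximation):
z_β = d · √(n/2) - z_{α/2}
z_β = 0.8 · √(39/2) - 2.241
z_β = 0.8 · 4.416 - 2.241
z_β = 1.291

Power = Φ(z_β) = Φ(1.291) ≈ 0.902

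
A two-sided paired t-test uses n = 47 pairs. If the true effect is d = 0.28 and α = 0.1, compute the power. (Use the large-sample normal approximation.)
Power ≈ 0.61

Power calculation (paired t-test, normal approximation):
z_β = d · √n - z_{α/2}
z_β = 0.28 · √47 - 1.645
z_β = 0.28 · 6.856 - 1.645
z_β = 0.275

Power = Φ(z_β) = Φ(0.275) ≈ 0.608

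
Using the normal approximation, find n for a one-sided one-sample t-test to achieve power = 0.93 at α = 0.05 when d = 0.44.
n = 51

Sample size formula (one-sample t-test, normal approximation):
n = ((z_α + z_β) / d)²

z_α = 1.645 (for α = 0.05, one-sided)
z_β = 1.476 (for power = 0.93)
d = 0.44

n = ((1.645 + 1.476) / 0.44)²
n = (7.093)²
n ≈ 50.31
Round up to the next whole number: n = 51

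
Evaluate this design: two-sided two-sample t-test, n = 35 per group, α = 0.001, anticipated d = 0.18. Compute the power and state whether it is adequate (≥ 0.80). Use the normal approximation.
Power ≈ 0.01; the study is underpowered (power < 0.80)

Power calculation (two-sample t-test, normal approximation):
z_β = d · √(n/2) - z_{α/2}
z_β = 0.18 · √(35/2) - 3.291
z_β = 0.18 · 4.183 - 3.291
z_β = -2.538

Power = Φ(z_β) = Φ(-2.538) ≈ 0.006

Effect size d = 0.18 is very small by Cohen's convention (0.2/0.5/0.8).

Threshold: power ≥ 0.80 is conventionally adequate.
Power ≈ 0.01 → the study is underpowered (power < 0.80).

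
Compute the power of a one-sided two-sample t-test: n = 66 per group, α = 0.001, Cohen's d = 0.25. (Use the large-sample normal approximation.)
Power ≈ 0.05

Power calculation (two-sample t-test, normal approximation):
z_β = d · √(n/2) - z_α
z_β = 0.25 · √(66/2) - 3.090
z_β = 0.25 · 5.745 - 3.090
z_β = -1.654

Power = Φ(z_β) = Φ(-1.654) ≈ 0.049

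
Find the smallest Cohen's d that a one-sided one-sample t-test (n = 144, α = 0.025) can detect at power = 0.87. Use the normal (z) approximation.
d ≈ 0.26

Minimum detectable effect (one-sample t-test, normal approximation):
d = (z_α + z_β) / √n
d = (1.960 + 1.126) / √144
d = 3.086 / 12.000
d ≈ 0.26

By Cohen's convention (0.2 small / 0.5 medium / 0.8 large): small effect.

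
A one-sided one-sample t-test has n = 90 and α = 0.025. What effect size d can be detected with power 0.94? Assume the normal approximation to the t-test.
d ≈ 0.37

Minimum detectable effect (one-sample t-test, normal approximation):
d = (z_α + z_β) / √n
d = (1.960 + 1.555) / √90
d = 3.515 / 9.487
d ≈ 0.37

By Cohen's convention (0.2 small / 0.5 medium / 0.8 large): small effect.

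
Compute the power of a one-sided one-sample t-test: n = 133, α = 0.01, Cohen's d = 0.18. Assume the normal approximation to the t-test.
Power ≈ 0.40

Power calculation (one-sample t-test, normal approximation):
z_β = d · √n - z_α
z_β = 0.18 · √133 - 2.326
z_β = 0.18 · 11.533 - 2.326
z_β = -0.250

Power = Φ(z_β) = Φ(-0.250) ≈ 0.401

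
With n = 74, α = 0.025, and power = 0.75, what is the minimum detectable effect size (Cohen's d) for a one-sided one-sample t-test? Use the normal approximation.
d ≈ 0.31

Minimum detectable effect (one-sample t-test, normal approximation):
d = (z_α + z_β) / √n
d = (1.960 + 0.674) / √74
d = 2.634 / 8.602
d ≈ 0.31

By Cohen's convention (0.2 small / 0.5 medium / 0.8 large): small effect.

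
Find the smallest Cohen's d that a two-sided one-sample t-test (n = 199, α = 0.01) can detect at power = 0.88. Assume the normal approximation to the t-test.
d ≈ 0.27

Minimum detectable effect (one-sample t-test, normal approximation):
d = (z_{α/2} + z_β) / √n
d = (2.576 + 1.175) / √199
d = 3.751 / 14.107
d ≈ 0.27

By Cohen's convention (0.2 small / 0.5 medium / 0.8 large): small effect.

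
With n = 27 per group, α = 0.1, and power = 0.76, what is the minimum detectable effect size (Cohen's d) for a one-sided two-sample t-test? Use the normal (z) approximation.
d ≈ 0.54

Minimum detectable effect (two-sample t-test, normal approximation):
d = (z_α + z_β) / √(n/2)
d = (1.282 + 0.706) / √(27/2)
d = 1.988 / 3.674
d ≈ 0.54

By Cohen's convention (0.2 small / 0.5 medium / 0.8 large): medium effect.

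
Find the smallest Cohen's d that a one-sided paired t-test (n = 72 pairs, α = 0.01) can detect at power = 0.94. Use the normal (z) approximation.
d ≈ 0.46

Minimum detectable effect (paired t-test, normal approximation):
d = (z_α + z_β) / √n
d = (2.326 + 1.555) / √72
d = 3.881 / 8.485
d ≈ 0.46

By Cohen's convention (0.2 small / 0.5 medium / 0.8 large): small effect.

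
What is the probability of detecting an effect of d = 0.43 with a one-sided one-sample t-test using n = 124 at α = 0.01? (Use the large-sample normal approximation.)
Power ≈ 0.99

Power calculation (one-sample t-test, normal approximation):
z_β = d · √n - z_α
z_β = 0.43 · √124 - 2.326
z_β = 0.43 · 11.136 - 2.326
z_β = 2.462

Power = Φ(z_β) = Φ(2.462) ≈ 0.993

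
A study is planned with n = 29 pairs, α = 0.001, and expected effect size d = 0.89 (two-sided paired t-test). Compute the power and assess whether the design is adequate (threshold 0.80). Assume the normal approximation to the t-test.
Power ≈ 0.93; the study is adequately powered (power ≥ 0.80)

Power calculation (paired t-test, normal approximation):
z_β = d · √n - z_{α/2}
z_β = 0.89 · √29 - 3.291
z_β = 0.89 · 5.385 - 3.291
z_β = 1.502

Power = Φ(z_β) = Φ(1.502) ≈ 0.933

Effect size d = 0.89 is large by Cohen's convention (0.2/0.5/0.8).

Threshold: power ≥ 0.80 is conventionally adequate.
Power ≈ 0.93 → the study is adequately powered (power ≥ 0.80).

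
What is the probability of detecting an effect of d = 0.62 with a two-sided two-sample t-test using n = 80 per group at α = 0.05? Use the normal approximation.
Power ≈ 0.98

Power calculation (two-sample t-test, normal approximation):
z_β = d · √(n/2) - z_{α/2}
z_β = 0.62 · √(80/2) - 1.960
z_β = 0.62 · 6.325 - 1.960
z_β = 1.961

Power = Φ(z_β) = Φ(1.961) ≈ 0.975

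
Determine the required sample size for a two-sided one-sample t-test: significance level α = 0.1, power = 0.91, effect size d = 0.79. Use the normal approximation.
n = 15

Sample size formula (one-sample t-test, normal approximation):
n = ((z_{α/2} + z_β) / d)²

z_{α/2} = 1.645 (for α = 0.1, two-sided)
z_β = 1.341 (for power = 0.91)
d = 0.79

n = ((1.645 + 1.341) / 0.79)²
n = (3.780)²
n ≈ 14.29
Round up to the next whole number: n = 15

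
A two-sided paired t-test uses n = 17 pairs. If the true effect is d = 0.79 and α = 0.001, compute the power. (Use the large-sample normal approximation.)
Power ≈ 0.49

Power calculation (paired t-test, normal approximation):
z_β = d · √n - z_{α/2}
z_β = 0.79 · √17 - 3.291
z_β = 0.79 · 4.123 - 3.291
z_β = -0.033

Power = Φ(z_β) = Φ(-0.033) ≈ 0.487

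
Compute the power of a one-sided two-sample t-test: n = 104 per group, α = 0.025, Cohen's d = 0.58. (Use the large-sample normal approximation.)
Power ≈ 0.99

Power calculation (two-sample t-test, normal approximation):
z_β = d · √(n/2) - z_α
z_β = 0.58 · √(104/2) - 1.960
z_β = 0.58 · 7.211 - 1.960
z_β = 2.222

Power = Φ(z_β) = Φ(2.222) ≈ 0.987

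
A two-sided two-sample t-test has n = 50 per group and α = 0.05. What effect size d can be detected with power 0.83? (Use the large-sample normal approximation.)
d ≈ 0.58

Minimum detectable effect (two-sample t-test, normal approximation):
d = (z_{α/2} + z_β) / √(n/2)
d = (1.960 + 0.954) / √(50/2)
d = 2.914 / 5.000
d ≈ 0.58

By Cohen's convention (0.2 small / 0.5 medium / 0.8 large): medium effect.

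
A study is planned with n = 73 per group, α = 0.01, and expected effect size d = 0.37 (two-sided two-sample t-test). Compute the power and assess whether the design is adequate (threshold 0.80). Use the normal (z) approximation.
Power ≈ 0.37; the study is underpowered (power < 0.80)

Power calculation (two-sample t-test, normal approximation):
z_β = d · √(n/2) - z_{α/2}
z_β = 0.37 · √(73/2) - 2.576
z_β = 0.37 · 6.042 - 2.576
z_β = -0.340

Power = Φ(z_β) = Φ(-0.340) ≈ 0.367

Effect size d = 0.37 is small by Cohen's convention (0.2/0.5/0.8).

Threshold: power ≥ 0.80 is conventionally adequate.
Power ≈ 0.37 → the study is underpowered (power < 0.80).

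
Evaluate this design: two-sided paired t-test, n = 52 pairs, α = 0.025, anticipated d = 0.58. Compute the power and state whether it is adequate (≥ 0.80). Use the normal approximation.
Power ≈ 0.97; the study is adequately powered (power ≥ 0.80)

Power calculation (paired t-test, normal approximation):
z_β = d · √n - z_{α/2}
z_β = 0.58 · √52 - 2.241
z_β = 0.58 · 7.211 - 2.241
z_β = 1.941

Power = Φ(z_β) = Φ(1.941) ≈ 0.974

Effect size d = 0.58 is medium by Cohen's convention (0.2/0.5/0.8).

Threshold: power ≥ 0.80 is conventionally adequate.
Power ≈ 0.97 → the study is adequately powered (power ≥ 0.80).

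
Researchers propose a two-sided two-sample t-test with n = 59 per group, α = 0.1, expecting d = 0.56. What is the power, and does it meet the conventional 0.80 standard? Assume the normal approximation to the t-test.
Power ≈ 0.92; the study is adequately powered (power ≥ 0.80)

Power calculation (two-sample t-test, normal approximation):
z_β = d · √(n/2) - z_{α/2}
z_β = 0.56 · √(59/2) - 1.645
z_β = 0.56 · 5.431 - 1.645
z_β = 1.397

Power = Φ(z_β) = Φ(1.397) ≈ 0.919

Effect size d = 0.56 is medium by Cohen's convention (0.2/0.5/0.8).

Threshold: power ≥ 0.80 is conventionally adequate.
Power ≈ 0.92 → the study is adequately powered (power ≥ 0.80).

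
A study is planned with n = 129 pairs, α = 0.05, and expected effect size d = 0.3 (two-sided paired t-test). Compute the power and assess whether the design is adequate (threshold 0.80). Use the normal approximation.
Power ≈ 0.93; the study is adequately powered (power ≥ 0.80)

Power calculation (paired t-test, normal approximation):
z_β = d · √n - z_{α/2}
z_β = 0.3 · √129 - 1.960
z_β = 0.3 · 11.358 - 1.960
z_β = 1.447

Power = Φ(z_β) = Φ(1.447) ≈ 0.926

Effect size d = 0.3 is small by Cohen's convention (0.2/0.5/0.8).

Threshold: power ≥ 0.80 is conventionally adequate.
Power ≈ 0.93 → the study is adequately powered (power ≥ 0.80).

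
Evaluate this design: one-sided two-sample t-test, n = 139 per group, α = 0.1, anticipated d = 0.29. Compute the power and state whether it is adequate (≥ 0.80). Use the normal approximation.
Power ≈ 0.87; the study is adequately powered (power ≥ 0.80)

Power calculation (two-sample t-test, normal approximation):
z_β = d · √(n/2) - z_α
z_β = 0.29 · √(139/2) - 1.282
z_β = 0.29 · 8.337 - 1.282
z_β = 1.136

Power = Φ(z_β) = Φ(1.136) ≈ 0.872

Effect size d = 0.29 is small by Cohen's convention (0.2/0.5/0.8).

Threshold: power ≥ 0.80 is conventionally adequate.
Power ≈ 0.87 → the study is adequately powered (power ≥ 0.80).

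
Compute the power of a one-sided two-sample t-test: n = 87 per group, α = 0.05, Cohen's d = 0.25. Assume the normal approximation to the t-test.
Power ≈ 0.50

Power calculation (two-sample t-test, normal approximation):
z_β = d · √(n/2) - z_α
z_β = 0.25 · √(87/2) - 1.645
z_β = 0.25 · 6.595 - 1.645
z_β = 0.004

Power = Φ(z_β) = Φ(0.004) ≈ 0.502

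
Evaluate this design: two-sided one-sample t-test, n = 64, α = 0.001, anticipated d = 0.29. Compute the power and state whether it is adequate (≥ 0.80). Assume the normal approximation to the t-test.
Power ≈ 0.17; the study is underpowered (power < 0.80)

Power calculation (one-sample t-test, normal approximation):
z_β = d · √n - z_{α/2}
z_β = 0.29 · √64 - 3.291
z_β = 0.29 · 8.000 - 3.291
z_β = -0.971

Power = Φ(z_β) = Φ(-0.971) ≈ 0.166

Effect size d = 0.29 is small by Cohen's convention (0.2/0.5/0.8).

Threshold: power ≥ 0.80 is conventionally adequate.
Power ≈ 0.17 → the study is underpowered (power < 0.80).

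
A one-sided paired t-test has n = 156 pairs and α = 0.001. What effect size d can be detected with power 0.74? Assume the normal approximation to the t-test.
d ≈ 0.30

Minimum detectable effect (paired t-test, normal approximation):
d = (z_α + z_β) / √n
d = (3.090 + 0.643) / √156
d = 3.734 / 12.490
d ≈ 0.30

By Cohen's convention (0.2 small / 0.5 medium / 0.8 large): small effect.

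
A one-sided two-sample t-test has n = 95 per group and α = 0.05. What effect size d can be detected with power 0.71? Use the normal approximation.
d ≈ 0.32

Minimum detectable effect (two-sample t-test, normal approximation):
d = (z_α + z_β) / √(n/2)
d = (1.645 + 0.553) / √(95/2)
d = 2.198 / 6.892
d ≈ 0.32

By Cohen's convention (0.2 small / 0.5 medium / 0.8 large): small effect.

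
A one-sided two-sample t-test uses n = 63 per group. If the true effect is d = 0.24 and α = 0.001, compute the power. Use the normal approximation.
Power ≈ 0.04

Power calculation (two-sample t-test, normal approximation):
z_β = d · √(n/2) - z_α
z_β = 0.24 · √(63/2) - 3.090
z_β = 0.24 · 5.612 - 3.090
z_β = -1.743

Power = Φ(z_β) = Φ(-1.743) ≈ 0.041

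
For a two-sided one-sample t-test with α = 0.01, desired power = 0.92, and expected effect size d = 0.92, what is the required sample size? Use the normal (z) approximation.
n = 19

Sample size formula (one-sample t-test, normal approximation):
n = ((z_{α/2} + z_β) / d)²

z_{α/2} = 2.576 (for α = 0.01, two-sided)
z_β = 1.405 (for power = 0.92)
d = 0.92

n = ((2.576 + 1.405) / 0.92)²
n = (4.327)²
n ≈ 18.72
Round up to the next whole number: n = 19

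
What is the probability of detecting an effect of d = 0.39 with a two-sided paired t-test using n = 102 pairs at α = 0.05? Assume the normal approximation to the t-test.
Power ≈ 0.98

Power calculation (paired t-test, normal approximation):
z_β = d · √n - z_{α/2}
z_β = 0.39 · √102 - 1.960
z_β = 0.39 · 10.100 - 1.960
z_β = 1.979

Power = Φ(z_β) = Φ(1.979) ≈ 0.976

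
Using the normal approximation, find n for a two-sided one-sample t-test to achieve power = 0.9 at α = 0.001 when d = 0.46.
n = 99

Sample size formula (one-sample t-test, normal approximation):
n = ((z_{α/2} + z_β) / d)²

z_{α/2} = 3.291 (for α = 0.001, two-sided)
z_β = 1.282 (for power = 0.9)
d = 0.46

n = ((3.291 + 1.282) / 0.46)²
n = (9.941)²
n ≈ 98.82
Round up to the next whole number: n = 99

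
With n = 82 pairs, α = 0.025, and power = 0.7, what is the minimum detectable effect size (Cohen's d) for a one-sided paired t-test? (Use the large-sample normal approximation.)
d ≈ 0.27

Minimum detectable effect (paired t-test, normal approximation):
d = (z_α + z_β) / √n
d = (1.960 + 0.524) / √82
d = 2.484 / 9.055
d ≈ 0.27

By Cohen's convention (0.2 small / 0.5 medium / 0.8 large): small effect.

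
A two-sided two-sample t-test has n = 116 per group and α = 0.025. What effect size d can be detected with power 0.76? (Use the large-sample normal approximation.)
d ≈ 0.39

Minimum detectable effect (two-sample t-test, normal approximation):
d = (z_{α/2} + z_β) / √(n/2)
d = (2.241 + 0.706) / √(116/2)
d = 2.948 / 7.616
d ≈ 0.39

By Cohen's convention (0.2 small / 0.5 medium / 0.8 large): small effect.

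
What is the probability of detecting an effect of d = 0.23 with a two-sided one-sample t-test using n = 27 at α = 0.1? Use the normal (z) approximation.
Power ≈ 0.33

Power calculation (one-sample t-test, normal approximation):
z_β = d · √n - z_{α/2}
z_β = 0.23 · √27 - 1.645
z_β = 0.23 · 5.196 - 1.645
z_β = -0.450

Power = Φ(z_β) = Φ(-0.450) ≈ 0.326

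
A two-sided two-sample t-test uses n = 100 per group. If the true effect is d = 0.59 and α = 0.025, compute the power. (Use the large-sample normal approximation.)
Power ≈ 0.97

Power calculation (two-sample t-test, normal approximation):
z_β = d · √(n/2) - z_{α/2}
z_β = 0.59 · √(100/2) - 2.241
z_β = 0.59 · 7.071 - 2.241
z_β = 1.931

Power = Φ(z_β) = Φ(1.931) ≈ 0.973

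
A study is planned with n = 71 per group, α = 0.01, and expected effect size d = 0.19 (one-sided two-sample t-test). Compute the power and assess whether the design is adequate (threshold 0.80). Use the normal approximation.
Power ≈ 0.12; the study is underpowered (power < 0.80)

Power calculation (two-sample t-test, normal approximation):
z_β = d · √(n/2) - z_α
z_β = 0.19 · √(71/2) - 2.326
z_β = 0.19 · 5.958 - 2.326
z_β = -1.194

Power = Φ(z_β) = Φ(-1.194) ≈ 0.116

Effect size d = 0.19 is very small by Cohen's convention (0.2/0.5/0.8).

Threshold: power ≥ 0.80 is conventionally adequate.
Power ≈ 0.12 → the study is underpowered (power < 0.80).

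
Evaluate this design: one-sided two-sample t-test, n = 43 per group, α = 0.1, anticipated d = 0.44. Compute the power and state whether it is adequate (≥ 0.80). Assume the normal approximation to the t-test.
Power ≈ 0.78; the study is underpowered (power < 0.80)

Power calculation (two-sample t-test, normal approximation):
z_β = d · √(n/2) - z_α
z_β = 0.44 · √(43/2) - 1.282
z_β = 0.44 · 4.637 - 1.282
z_β = 0.759

Power = Φ(z_β) = Φ(0.759) ≈ 0.776

Effect size d = 0.44 is small by Cohen's convention (0.2/0.5/0.8).

Threshold: power ≥ 0.80 is conventionally adequate.
Power ≈ 0.78 → the study is underpowered (power < 0.80).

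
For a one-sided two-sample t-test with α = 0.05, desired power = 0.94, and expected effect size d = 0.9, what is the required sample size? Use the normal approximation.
n = 26 per group

Sample size formula (two-sample t-test, normal approximation):
n = 2 · ((z_α + z_β) / d)²

z_α = 1.645 (for α = 0.05, one-sided)
z_β = 1.555 (for power = 0.94)
d = 0.9

n = 2 · ((1.645 + 1.555) / 0.9)²
n = 2 · (3.556)²
n ≈ 25.29
Round up to the next whole number: n = 26 per group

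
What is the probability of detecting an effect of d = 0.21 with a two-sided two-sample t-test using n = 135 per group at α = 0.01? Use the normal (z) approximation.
Power ≈ 0.20

Power calculation (two-sample t-test, normal approximation):
z_β = d · √(n/2) - z_{α/2}
z_β = 0.21 · √(135/2) - 2.576
z_β = 0.21 · 8.216 - 2.576
z_β = -0.851

Power = Φ(z_β) = Φ(-0.851) ≈ 0.198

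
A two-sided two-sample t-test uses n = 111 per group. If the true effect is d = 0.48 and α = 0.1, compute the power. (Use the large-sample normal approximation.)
Power ≈ 0.97

Power calculation (two-sample t-test, normal approximation):
z_β = d · √(n/2) - z_{α/2}
z_β = 0.48 · √(111/2) - 1.645
z_β = 0.48 · 7.450 - 1.645
z_β = 1.931

Power = Φ(z_β) = Φ(1.931) ≈ 0.973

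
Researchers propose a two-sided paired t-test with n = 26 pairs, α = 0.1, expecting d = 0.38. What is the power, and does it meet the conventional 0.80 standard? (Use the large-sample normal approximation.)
Power ≈ 0.62; the study is underpowered (power < 0.80)

Power calculation (paired t-test, normal approximation):
z_β = d · √n - z_{α/2}
z_β = 0.38 · √26 - 1.645
z_β = 0.38 · 5.099 - 1.645
z_β = 0.293

Power = Φ(z_β) = Φ(0.293) ≈ 0.615

Effect size d = 0.38 is small by Cohen's convention (0.2/0.5/0.8).

Threshold: power ≥ 0.80 is conventionally adequate.
Power ≈ 0.62 → the study is underpowered (power < 0.80).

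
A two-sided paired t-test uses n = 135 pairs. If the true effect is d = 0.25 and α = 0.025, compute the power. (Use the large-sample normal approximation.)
Power ≈ 0.75

Power calculation (paired t-test, normal approximation):
z_β = d · √n - z_{α/2}
z_β = 0.25 · √135 - 2.241
z_β = 0.25 · 11.619 - 2.241
z_β = 0.663

Power = Φ(z_β) = Φ(0.663) ≈ 0.746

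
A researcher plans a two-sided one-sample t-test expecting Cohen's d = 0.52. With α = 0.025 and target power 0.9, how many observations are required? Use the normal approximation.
n = 46

Sample size formula (one-sample t-test, normal approximation):
n = ((z_{α/2} + z_β) / d)²

z_{α/2} = 2.241 (for α = 0.025, two-sided)
z_β = 1.282 (for power = 0.9)
d = 0.52

n = ((2.241 + 1.282) / 0.52)²
n = (6.775)²
n ≈ 45.90
Round up to the next whole number: n = 46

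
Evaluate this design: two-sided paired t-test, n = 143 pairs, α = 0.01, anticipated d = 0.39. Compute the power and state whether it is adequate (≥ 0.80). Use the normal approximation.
Power ≈ 0.98; the study is adequately powered (power ≥ 0.80)

Power calculation (paired t-test, normal approximation):
z_β = d · √n - z_{α/2}
z_β = 0.39 · √143 - 2.576
z_β = 0.39 · 11.958 - 2.576
z_β = 2.088

Power = Φ(z_β) = Φ(2.088) ≈ 0.982

Effect size d = 0.39 is small by Cohen's convention (0.2/0.5/0.8).

Threshold: power ≥ 0.80 is conventionally adequate.
Power ≈ 0.98 → the study is adequately powered (power ≥ 0.80).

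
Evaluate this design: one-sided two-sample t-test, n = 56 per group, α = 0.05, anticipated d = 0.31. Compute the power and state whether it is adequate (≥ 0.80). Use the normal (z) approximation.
Power ≈ 0.50; the study is underpowered (power < 0.80)

Power calculation (two-sample t-test, normal approximation):
z_β = d · √(n/2) - z_α
z_β = 0.31 · √(56/2) - 1.645
z_β = 0.31 · 5.292 - 1.645
z_β = -0.004

Power = Φ(z_β) = Φ(-0.004) ≈ 0.498

Effect size d = 0.31 is small by Cohen's convention (0.2/0.5/0.8).

Threshold: power ≥ 0.80 is conventionally adequate.
Power ≈ 0.50 → the study is underpowered (power < 0.80).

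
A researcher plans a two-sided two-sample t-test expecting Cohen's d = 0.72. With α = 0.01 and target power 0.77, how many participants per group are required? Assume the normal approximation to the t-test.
n = 43 per group

Sample size formula (two-sample t-test, normal approximation):
n = 2 · ((z_{α/2} + z_β) / d)²

z_{α/2} = 2.576 (for α = 0.01, two-sided)
z_β = 0.739 (for power = 0.77)
d = 0.72

n = 2 · ((2.576 + 0.739) / 0.72)²
n = 2 · (4.604)²
n ≈ 42.39
Round up to the next whole number: n = 43 per group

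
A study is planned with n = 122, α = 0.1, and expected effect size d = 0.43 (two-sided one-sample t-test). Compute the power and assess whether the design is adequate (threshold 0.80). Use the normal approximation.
Power ≈ 1.00; the study is adequately powered (power ≥ 0.80)

Power calculation (one-sample t-test, normal approximation):
z_β = d · √n - z_{α/2}
z_β = 0.43 · √122 - 1.645
z_β = 0.43 · 11.045 - 1.645
z_β = 3.105

Power = Φ(z_β) = Φ(3.105) ≈ 0.999

Effect size d = 0.43 is small by Cohen's convention (0.2/0.5/0.8).

Threshold: power ≥ 0.80 is conventionally adequate.
Power ≈ 1.00 → the study is adequately powered (power ≥ 0.80).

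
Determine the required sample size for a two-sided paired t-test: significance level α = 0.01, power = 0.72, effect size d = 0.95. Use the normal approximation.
n = 12 pairs

Sample size formula (paired t-test, normal approximation):
n = ((z_{α/2} + z_β) / d)²

z_{α/2} = 2.576 (for α = 0.01, two-sided)
z_β = 0.583 (for power = 0.72)
d = 0.95

n = ((2.576 + 0.583) / 0.95)²
n = (3.325)²
n ≈ 11.06
Round up to the next whole number: n = 12 pairs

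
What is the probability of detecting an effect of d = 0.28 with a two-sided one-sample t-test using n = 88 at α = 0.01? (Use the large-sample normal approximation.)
Power ≈ 0.52

Power calculation (one-sample t-test, normal approximation):
z_β = d · √n - z_{α/2}
z_β = 0.28 · √88 - 2.576
z_β = 0.28 · 9.381 - 2.576
z_β = 0.051

Power = Φ(z_β) = Φ(0.051) ≈ 0.520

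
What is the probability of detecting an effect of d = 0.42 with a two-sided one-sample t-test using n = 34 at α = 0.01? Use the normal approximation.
Power ≈ 0.45

Power calculation (one-sample t-test, normal approximation):
z_β = d · √n - z_{α/2}
z_β = 0.42 · √34 - 2.576
z_β = 0.42 · 5.831 - 2.576
z_β = -0.127

Power = Φ(z_β) = Φ(-0.127) ≈ 0.450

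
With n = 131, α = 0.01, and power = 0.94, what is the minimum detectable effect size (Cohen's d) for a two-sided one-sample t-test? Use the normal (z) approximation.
d ≈ 0.36

Minimum detectable effect (one-sample t-test, normal approximation):
d = (z_{α/2} + z_β) / √n
d = (2.576 + 1.555) / √131
d = 4.131 / 11.446
d ≈ 0.36

By Cohen's convention (0.2 small / 0.5 medium / 0.8 large): small effect.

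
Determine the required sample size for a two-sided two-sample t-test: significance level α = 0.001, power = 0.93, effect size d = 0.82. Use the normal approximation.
n = 68 per group

Sample size formula (two-sample t-test, normal approximation):
n = 2 · ((z_{α/2} + z_β) / d)²

z_{α/2} = 3.291 (for α = 0.001, two-sided)
z_β = 1.476 (for power = 0.93)
d = 0.82

n = 2 · ((3.291 + 1.476) / 0.82)²
n = 2 · (5.813)²
n ≈ 67.58
Round up to the next whole number: n = 68 per group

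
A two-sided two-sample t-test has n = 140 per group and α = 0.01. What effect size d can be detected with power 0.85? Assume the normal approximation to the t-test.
d ≈ 0.43

Minimum detectable effect (two-sample t-test, normal approximation):
d = (z_{α/2} + z_β) / √(n/2)
d = (2.576 + 1.036) / √(140/2)
d = 3.612 / 8.367
d ≈ 0.43

By Cohen's convention (0.2 small / 0.5 medium / 0.8 large): small effect.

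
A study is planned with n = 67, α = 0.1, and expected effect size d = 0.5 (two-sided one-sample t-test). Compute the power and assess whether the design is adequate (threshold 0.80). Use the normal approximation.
Power ≈ 0.99; the study is adequately powered (power ≥ 0.80)

Power calculation (one-sample t-test, normal approximation):
z_β = d · √n - z_{α/2}
z_β = 0.5 · √67 - 1.645
z_β = 0.5 · 8.185 - 1.645
z_β = 2.448

Power = Φ(z_β) = Φ(2.448) ≈ 0.993

Effect size d = 0.5 is medium by Cohen's convention (0.2/0.5/0.8).

Threshold: power ≥ 0.80 is conventionally adequate.
Power ≈ 0.99 → the study is adequately powered (power ≥ 0.80).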